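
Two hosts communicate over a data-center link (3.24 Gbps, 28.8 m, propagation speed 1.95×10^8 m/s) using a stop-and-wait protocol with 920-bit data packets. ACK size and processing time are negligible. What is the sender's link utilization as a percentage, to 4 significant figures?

t_tx = L/R = 920/3240000000 = 2.83951e-07 s.
t_prop = 28.8/195000000 = 1.47692e-07 s; RTT = 2.95385e-07 s.
Cycle = t_tx + RTT = 5.79335e-07 s.
Utilization = t_tx / cycle = 2.83951e-07/5.79335e-07 = 49.01 %.

49.01 %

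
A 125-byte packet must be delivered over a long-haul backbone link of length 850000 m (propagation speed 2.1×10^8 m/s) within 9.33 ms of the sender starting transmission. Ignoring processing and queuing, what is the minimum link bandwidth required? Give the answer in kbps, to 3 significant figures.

L = 1000 bits.
Propagation delay = 850000 / 210000000 = 4.04762 ms.
Transmission budget = 9.33 − 4.04762 = 5.28238 ms.
R ≥ L / t_tx = 1000 bits / 0.00528238 s = 189 kbps.

189 kbps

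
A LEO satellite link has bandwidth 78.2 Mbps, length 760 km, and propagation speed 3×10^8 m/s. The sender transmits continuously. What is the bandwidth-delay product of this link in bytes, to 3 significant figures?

24800 bytes

Propagation delay = 760000 / 300000000 = 0.00253333 s.
BDP = R × t_prop = 78200000 × 0.00253333 = 198107 bits.
In bytes: 198107/8 = 24800 bytes.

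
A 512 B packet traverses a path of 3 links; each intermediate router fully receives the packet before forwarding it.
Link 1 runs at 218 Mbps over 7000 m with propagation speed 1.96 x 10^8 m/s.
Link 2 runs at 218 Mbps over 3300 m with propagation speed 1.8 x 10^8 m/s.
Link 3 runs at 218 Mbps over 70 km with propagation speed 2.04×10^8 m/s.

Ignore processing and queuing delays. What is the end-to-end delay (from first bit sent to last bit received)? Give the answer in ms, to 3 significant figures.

0.454 ms

L = 512 × 8 = 4096 bits.
Transmission delay per hop = L/R = 4096/218000000 = 0.018789 ms; 3 hops → 0.056367 ms.
Propagation delays (d/s per hop): 0.0357143, 0.0183333, 0.343137 ms; sum = 0.397185 ms.
End-to-end = 0.454 ms.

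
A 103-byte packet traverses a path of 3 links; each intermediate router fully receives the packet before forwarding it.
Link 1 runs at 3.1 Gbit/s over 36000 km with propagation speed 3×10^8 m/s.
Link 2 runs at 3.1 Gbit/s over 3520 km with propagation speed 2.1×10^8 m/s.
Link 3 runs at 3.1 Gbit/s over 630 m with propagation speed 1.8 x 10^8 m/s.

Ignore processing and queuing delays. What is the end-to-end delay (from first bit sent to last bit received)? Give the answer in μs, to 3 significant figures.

137000 μs

L = 103 × 8 = 824 bits.
Transmission delay per hop = L/R = 824/3100000000 = 0.265806 μs; 3 hops → 0.797419 μs.
Propagation delays (d/s per hop): 120000, 16761.9, 3.5 μs; sum = 136765 μs.
End-to-end = 137000 μs.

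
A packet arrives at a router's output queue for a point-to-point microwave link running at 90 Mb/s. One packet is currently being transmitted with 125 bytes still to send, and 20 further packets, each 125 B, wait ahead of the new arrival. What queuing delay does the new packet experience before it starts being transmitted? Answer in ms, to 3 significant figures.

0.233 ms

Each queued packet: L/R = 1000/90000000 = 0.0111111 ms.
20 queued → 0.222222 ms.
Plus remaining 1000 bits of current packet: 0.0111111 ms.
Queuing delay = 0.233 ms.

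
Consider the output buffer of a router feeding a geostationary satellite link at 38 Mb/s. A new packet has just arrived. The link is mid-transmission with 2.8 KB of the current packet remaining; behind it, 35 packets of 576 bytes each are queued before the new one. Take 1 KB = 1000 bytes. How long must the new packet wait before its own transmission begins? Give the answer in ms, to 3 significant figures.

4.83 ms

Each queued packet: L/R = 4608/38000000 = 0.121263 ms.
35 queued → 4.24421 ms.
Plus remaining 22400 bits of current packet: 0.589474 ms.
Queuing delay = 4.83 ms.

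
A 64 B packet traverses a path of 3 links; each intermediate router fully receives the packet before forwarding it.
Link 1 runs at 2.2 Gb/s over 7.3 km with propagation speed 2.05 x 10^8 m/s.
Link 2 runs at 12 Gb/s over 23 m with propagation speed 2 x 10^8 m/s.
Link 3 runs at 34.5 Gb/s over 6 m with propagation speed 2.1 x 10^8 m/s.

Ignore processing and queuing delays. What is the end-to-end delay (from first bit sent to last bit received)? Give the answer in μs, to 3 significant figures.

36.0 μs

L = 64 × 8 = 512 bits.
Transmission delays (L/R per hop): 0.232727, 0.0426667, 0.0148406 μs; sum = 0.290235 μs.
Propagation delays (d/s per hop): 35.6098, 0.115, 0.0285714 μs; sum = 35.7533 μs.
End-to-end = 36.0 μs.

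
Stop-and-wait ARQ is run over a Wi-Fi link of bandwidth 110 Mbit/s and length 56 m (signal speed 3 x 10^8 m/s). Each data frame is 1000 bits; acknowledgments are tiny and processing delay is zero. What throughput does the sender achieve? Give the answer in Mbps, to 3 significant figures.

t_tx = L/R = 1000/110000000 = 9.09091e-06 s.
t_prop = 56/300000000 = 1.86667e-07 s; RTT = 3.73333e-07 s.
Cycle = t_tx + RTT = 9.46424e-06 s.
Throughput = L / cycle = 1000 / 9.46424e-06 = 106 Mbps.

106 Mbps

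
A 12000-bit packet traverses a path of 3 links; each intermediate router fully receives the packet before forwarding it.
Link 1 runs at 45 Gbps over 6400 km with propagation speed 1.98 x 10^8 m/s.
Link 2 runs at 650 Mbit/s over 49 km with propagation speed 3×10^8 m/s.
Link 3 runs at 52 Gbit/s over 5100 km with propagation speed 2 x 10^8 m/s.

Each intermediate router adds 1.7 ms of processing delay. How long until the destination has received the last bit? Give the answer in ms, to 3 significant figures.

Transmission delays (L/R per hop): 0.000266667, 0.0184615, 0.000230769 ms; sum = 0.018959 ms.
Propagation delays (d/s per hop): 32.3232, 0.163333, 25.5 ms; sum = 57.9866 ms.
Processing at 2 router(s): 2 × 1.7 ms = 3.4 ms.
End-to-end = 61.4 ms.

61.4 ms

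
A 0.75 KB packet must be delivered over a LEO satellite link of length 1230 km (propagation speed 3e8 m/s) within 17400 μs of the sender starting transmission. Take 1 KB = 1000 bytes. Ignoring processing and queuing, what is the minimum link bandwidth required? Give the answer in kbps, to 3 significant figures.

L = 6000 bits.
Propagation delay = 1230000 / 300000000 = 4100 μs.
Transmission budget = 17400 − 4100 = 13300 μs.
R ≥ L / t_tx = 6000 bits / 0.0133 s = 451 kbps.

451 kbps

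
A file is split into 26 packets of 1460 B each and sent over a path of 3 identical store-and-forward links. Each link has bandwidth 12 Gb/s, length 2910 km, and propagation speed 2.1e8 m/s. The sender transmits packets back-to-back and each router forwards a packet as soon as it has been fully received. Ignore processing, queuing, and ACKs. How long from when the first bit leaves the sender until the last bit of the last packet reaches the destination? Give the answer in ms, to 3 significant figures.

Per-hop transmission t_tx = L/R = 11680/12000000000 = 0.000973333 ms.
Per-hop propagation t_prop = 2910000/210000000 = 13.8571 ms.
Pipeline fill: first packet needs 3·t_tx to clear all hops; remaining 25 packets each add one t_tx.
Total = (3+26-1)·t_tx + 3·t_prop = 28·0.000973333 + 3·13.8571 = 41.6 ms.

41.6 ms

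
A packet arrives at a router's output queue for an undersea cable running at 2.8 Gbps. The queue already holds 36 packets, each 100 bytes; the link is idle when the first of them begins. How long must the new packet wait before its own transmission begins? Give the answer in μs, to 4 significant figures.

Each queued packet: L/R = 800/2800000000 = 0.285714 μs.
36 queued → 10.2857 μs.
Queuing delay = 10.29 μs.

10.29 μs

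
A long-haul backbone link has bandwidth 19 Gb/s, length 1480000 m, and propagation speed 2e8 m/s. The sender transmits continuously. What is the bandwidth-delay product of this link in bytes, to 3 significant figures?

Propagation delay = 1480000 / 200000000 = 0.0074 s.
BDP = R × t_prop = 19000000000 × 0.0074 = 140600000 bits.
In bytes: 140600000/8 = 17600000 bytes.

17600000 bytes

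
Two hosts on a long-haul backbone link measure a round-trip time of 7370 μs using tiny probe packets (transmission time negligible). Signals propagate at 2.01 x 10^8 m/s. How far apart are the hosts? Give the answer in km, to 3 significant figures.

741 km

One-way propagation = RTT/2 = 3685 μs.
d = s × t = 2.01e+08 × 0.003685 = 741 km.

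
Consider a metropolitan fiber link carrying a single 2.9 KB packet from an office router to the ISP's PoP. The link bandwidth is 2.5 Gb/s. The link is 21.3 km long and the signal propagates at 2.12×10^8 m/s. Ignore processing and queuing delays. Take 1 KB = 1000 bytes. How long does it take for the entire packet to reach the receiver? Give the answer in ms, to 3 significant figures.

L = 23200 bits.
Transmission delay = L/R = 23200 / 2500000000 = 0.00928 ms.
Propagation delay = d/s = 21300 m / 212000000 m/s = 0.100472 ms.
Total = 0.110 ms.

0.110 ms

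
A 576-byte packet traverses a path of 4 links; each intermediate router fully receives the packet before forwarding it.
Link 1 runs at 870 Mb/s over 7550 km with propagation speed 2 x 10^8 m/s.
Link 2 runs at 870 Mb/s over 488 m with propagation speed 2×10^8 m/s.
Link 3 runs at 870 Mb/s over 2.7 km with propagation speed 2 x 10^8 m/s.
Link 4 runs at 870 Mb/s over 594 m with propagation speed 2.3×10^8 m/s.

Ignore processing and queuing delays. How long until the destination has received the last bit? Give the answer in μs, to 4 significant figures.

37790 μs

L = 576 × 8 = 4608 bits.
Transmission delay per hop = L/R = 4608/870000000 = 5.29655 μs; 4 hops → 21.1862 μs.
Propagation delays (d/s per hop): 37750, 2.44, 13.5, 2.58261 μs; sum = 37768.5 μs.
End-to-end = 37790 μs.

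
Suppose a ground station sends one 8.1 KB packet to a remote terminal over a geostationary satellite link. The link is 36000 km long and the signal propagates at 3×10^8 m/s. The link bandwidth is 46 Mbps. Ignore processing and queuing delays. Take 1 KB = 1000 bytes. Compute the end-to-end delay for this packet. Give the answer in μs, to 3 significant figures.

121000 μs

L = 64800 bits.
Transmission delay = L/R = 64800 / 46000000 = 1408.7 μs.
Propagation delay = d/s = 36000000 m / 300000000 m/s = 120000 μs.
Total = 121000 μs.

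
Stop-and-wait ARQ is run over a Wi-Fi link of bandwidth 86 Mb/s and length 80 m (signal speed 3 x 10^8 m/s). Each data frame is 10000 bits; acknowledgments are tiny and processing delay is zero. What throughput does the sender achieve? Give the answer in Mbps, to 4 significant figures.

t_tx = L/R = 10000/86000000 = 0.000116279 s.
t_prop = 80/300000000 = 2.66667e-07 s; RTT = 5.33333e-07 s.
Cycle = t_tx + RTT = 0.000116812 s.
Throughput = L / cycle = 10000 / 0.000116812 = 85.61 Mbps.

85.61 Mbps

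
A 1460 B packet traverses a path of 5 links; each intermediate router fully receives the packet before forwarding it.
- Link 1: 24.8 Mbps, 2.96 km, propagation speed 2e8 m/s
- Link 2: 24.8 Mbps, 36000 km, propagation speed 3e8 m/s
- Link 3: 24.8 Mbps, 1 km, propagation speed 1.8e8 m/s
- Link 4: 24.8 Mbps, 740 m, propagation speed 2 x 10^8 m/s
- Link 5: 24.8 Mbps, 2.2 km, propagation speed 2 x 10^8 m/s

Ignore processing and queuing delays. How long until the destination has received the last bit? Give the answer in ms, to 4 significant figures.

122.4 ms

L = 1460 × 8 = 11680 bits.
Transmission delay per hop = L/R = 11680/24800000 = 0.470968 ms; 5 hops → 2.35484 ms.
Propagation delays (d/s per hop): 0.0148, 120, 0.00555556, 0.0037, 0.011 ms; sum = 120.035 ms.
End-to-end = 122.4 ms.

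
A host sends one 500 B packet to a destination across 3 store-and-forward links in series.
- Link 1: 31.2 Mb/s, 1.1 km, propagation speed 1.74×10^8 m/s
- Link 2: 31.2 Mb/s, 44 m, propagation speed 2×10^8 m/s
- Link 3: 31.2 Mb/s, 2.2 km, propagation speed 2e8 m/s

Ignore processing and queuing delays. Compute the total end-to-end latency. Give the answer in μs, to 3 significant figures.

402 μs

L = 500 × 8 = 4000 bits.
Transmission delay per hop = L/R = 4000/31200000 = 128.205 μs; 3 hops → 384.615 μs.
Propagation delays (d/s per hop): 6.32184, 0.22, 11 μs; sum = 17.5418 μs.
End-to-end = 402 μs.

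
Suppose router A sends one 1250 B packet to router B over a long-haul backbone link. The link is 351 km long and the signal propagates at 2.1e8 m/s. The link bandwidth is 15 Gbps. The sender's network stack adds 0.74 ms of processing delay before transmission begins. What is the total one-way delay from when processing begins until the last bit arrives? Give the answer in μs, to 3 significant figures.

L = 1250 × 8 = 10000 bits.
Transmission delay = L/R = 10000 / 15000000000 = 0.666667 μs.
Propagation delay = d/s = 351000 m / 210000000 m/s = 1671.43 μs.
Plus processing delay 0.74 ms = 740 μs.
Total = 2410 μs.

2410 μs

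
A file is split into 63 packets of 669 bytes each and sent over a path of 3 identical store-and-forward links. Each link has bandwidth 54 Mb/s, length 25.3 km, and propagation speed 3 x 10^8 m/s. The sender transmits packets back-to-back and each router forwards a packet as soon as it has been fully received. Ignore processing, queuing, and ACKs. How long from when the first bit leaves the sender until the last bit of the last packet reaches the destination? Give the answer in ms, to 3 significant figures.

Per-hop transmission t_tx = L/R = 5352/54000000 = 0.0991111 ms.
Per-hop propagation t_prop = 25300/300000000 = 0.0843333 ms.
Pipeline fill: first packet needs 3·t_tx to clear all hops; remaining 62 packets each add one t_tx.
Total = (3+63-1)·t_tx + 3·t_prop = 65·0.0991111 + 3·0.0843333 = 6.70 ms.

6.70 ms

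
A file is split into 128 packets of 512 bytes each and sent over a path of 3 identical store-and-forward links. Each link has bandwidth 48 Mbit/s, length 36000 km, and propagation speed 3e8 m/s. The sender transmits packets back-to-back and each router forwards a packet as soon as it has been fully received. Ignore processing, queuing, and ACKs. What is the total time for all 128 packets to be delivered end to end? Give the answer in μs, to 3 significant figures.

Per-hop transmission t_tx = L/R = 4096/48000000 = 85.3333 μs.
Per-hop propagation t_prop = 36000000/300000000 = 120000 μs.
Pipeline fill: first packet needs 3·t_tx to clear all hops; remaining 127 packets each add one t_tx.
Total = (3+128-1)·t_tx + 3·t_prop = 130·85.3333 + 3·120000 = 371000 μs.

371000 μs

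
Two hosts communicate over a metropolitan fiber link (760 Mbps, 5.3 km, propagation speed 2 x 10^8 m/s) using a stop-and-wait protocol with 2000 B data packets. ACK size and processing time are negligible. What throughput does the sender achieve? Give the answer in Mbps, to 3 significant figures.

216 Mbps

t_tx = L/R = 16000/760000000 = 2.10526e-05 s.
t_prop = 5300/200000000 = 2.65e-05 s; RTT = 5.3e-05 s.
Cycle = t_tx + RTT = 7.40526e-05 s.
Throughput = L / cycle = 16000 / 7.40526e-05 = 216 Mbps.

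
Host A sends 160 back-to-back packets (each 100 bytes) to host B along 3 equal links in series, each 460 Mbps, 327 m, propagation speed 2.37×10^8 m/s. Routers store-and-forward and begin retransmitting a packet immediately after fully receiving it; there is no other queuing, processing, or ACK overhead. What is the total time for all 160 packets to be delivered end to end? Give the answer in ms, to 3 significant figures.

0.286 ms

Per-hop transmission t_tx = L/R = 800/460000000 = 0.00173913 ms.
Per-hop propagation t_prop = 327/237000000 = 0.00137975 ms.
Pipeline fill: first packet needs 3·t_tx to clear all hops; remaining 159 packets each add one t_tx.
Total = (3+160-1)·t_tx + 3·t_prop = 162·0.00173913 + 3·0.00137975 = 0.286 ms.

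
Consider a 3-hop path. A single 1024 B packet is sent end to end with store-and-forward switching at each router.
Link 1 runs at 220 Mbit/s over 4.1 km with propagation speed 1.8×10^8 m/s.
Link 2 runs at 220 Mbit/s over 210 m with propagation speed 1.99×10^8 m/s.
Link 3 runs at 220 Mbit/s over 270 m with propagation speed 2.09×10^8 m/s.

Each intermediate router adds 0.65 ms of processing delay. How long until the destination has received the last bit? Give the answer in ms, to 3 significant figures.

1.44 ms

L = 1024 × 8 = 8192 bits.
Transmission delay per hop = L/R = 8192/220000000 = 0.0372364 ms; 3 hops → 0.111709 ms.
Propagation delays (d/s per hop): 0.0227778, 0.00105528, 0.00129187 ms; sum = 0.0251249 ms.
Processing at 2 router(s): 2 × 0.65 ms = 1.3 ms.
End-to-end = 1.44 ms.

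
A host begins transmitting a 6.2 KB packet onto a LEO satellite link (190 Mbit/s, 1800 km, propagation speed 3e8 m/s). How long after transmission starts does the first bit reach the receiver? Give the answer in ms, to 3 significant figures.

6.00 ms

First bit experiences only propagation delay: d/s = 1800000/300000000 = 6.00 ms.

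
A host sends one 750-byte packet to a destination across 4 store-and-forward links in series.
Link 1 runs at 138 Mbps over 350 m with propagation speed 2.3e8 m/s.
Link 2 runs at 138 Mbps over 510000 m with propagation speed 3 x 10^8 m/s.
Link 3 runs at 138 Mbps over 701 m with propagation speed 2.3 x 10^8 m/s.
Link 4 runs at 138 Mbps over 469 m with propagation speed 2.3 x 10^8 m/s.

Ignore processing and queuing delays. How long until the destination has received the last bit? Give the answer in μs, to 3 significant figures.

1880 μs

L = 750 × 8 = 6000 bits.
Transmission delay per hop = L/R = 6000/138000000 = 43.4783 μs; 4 hops → 173.913 μs.
Propagation delays (d/s per hop): 1.52174, 1700, 3.04783, 2.03913 μs; sum = 1706.61 μs.
End-to-end = 1880 μs.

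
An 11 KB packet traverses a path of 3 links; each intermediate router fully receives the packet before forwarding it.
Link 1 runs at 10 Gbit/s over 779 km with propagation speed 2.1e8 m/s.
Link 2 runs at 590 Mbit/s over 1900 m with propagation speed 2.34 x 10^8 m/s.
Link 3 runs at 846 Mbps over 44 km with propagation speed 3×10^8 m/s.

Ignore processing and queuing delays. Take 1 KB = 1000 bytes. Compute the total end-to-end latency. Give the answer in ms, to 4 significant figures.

4.126 ms

L = 88000 bits.
Transmission delays (L/R per hop): 0.0088, 0.149153, 0.104019 ms; sum = 0.261971 ms.
Propagation delays (d/s per hop): 3.70952, 0.00811966, 0.146667 ms; sum = 3.86431 ms.
End-to-end = 4.126 ms.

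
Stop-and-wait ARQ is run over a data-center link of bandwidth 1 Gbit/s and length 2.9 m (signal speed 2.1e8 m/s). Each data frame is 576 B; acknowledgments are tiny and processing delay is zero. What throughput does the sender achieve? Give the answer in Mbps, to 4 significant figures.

t_tx = L/R = 4608/1000000000 = 4.608e-06 s.
t_prop = 2.9/210000000 = 1.38095e-08 s; RTT = 2.7619e-08 s.
Cycle = t_tx + RTT = 4.63562e-06 s.
Throughput = L / cycle = 4608 / 4.63562e-06 = 994.0 Mbps.

994.0 Mbps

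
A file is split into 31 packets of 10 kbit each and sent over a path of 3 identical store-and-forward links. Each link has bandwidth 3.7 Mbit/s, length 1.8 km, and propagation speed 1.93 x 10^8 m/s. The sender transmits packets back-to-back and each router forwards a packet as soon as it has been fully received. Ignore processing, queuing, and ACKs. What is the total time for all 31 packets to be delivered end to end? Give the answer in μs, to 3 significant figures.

89200 μs

Per-hop transmission t_tx = L/R = 10000/3700000 = 2702.7 μs.
Per-hop propagation t_prop = 1800/193000000 = 9.32642 μs.
Pipeline fill: first packet needs 3·t_tx to clear all hops; remaining 30 packets each add one t_tx.
Total = (3+31-1)·t_tx + 3·t_prop = 33·2702.7 + 3·9.32642 = 89200 μs.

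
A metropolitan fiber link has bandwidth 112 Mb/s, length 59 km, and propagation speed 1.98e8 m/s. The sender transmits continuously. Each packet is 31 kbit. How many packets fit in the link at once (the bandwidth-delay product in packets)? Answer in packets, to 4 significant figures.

Propagation delay = 59000 / 198000000 = 0.00029798 s.
BDP = R × t_prop = 112000000 × 0.00029798 = 33373.7 bits.
In packets of 31000 bits: 1.077 packets.

1.077 packets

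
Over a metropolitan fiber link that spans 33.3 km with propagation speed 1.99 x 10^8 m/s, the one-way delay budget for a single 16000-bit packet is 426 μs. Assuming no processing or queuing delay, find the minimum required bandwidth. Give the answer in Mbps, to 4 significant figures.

61.86 Mbps

Propagation delay = 33300 / 199000000 = 167.337 μs.
Transmission budget = 426 − 167.337 = 258.663 μs.
R ≥ L / t_tx = 16000 bits / 0.000258663 s = 61.86 Mbps.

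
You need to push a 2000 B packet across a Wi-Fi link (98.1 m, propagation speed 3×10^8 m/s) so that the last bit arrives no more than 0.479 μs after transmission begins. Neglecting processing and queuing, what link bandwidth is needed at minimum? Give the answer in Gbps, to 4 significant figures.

L = 16000 bits.
Propagation delay = 98.1 / 300000000 = 0.327 μs.
Transmission budget = 0.479 − 0.327 = 0.152 μs.
R ≥ L / t_tx = 16000 bits / 1.52e-07 s = 105.3 Gbps.

105.3 Gbps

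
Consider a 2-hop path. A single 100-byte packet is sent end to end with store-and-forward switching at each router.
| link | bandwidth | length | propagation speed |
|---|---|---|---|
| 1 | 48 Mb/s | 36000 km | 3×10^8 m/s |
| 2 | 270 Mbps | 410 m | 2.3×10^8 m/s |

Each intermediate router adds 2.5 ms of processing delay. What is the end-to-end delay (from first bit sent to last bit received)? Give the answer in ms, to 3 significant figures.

123 ms

L = 100 × 8 = 800 bits.
Transmission delays (L/R per hop): 0.0166667, 0.00296296 ms; sum = 0.0196296 ms.
Propagation delays (d/s per hop): 120, 0.00178261 ms; sum = 120.002 ms.
Processing at 1 router(s): 1 × 2.5 ms = 2.5 ms.
End-to-end = 123 ms.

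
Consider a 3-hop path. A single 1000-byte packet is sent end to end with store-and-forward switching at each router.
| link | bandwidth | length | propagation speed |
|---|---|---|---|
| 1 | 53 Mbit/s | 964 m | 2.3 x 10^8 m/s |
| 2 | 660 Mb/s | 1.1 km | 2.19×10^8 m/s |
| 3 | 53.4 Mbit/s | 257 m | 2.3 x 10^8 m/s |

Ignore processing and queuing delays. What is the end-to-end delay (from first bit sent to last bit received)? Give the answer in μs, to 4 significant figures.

L = 1000 × 8 = 8000 bits.
Transmission delays (L/R per hop): 150.943, 12.1212, 149.813 μs; sum = 312.877 μs.
Propagation delays (d/s per hop): 4.1913, 5.02283, 1.11739 μs; sum = 10.3315 μs.
End-to-end = 323.2 μs.

323.2 μs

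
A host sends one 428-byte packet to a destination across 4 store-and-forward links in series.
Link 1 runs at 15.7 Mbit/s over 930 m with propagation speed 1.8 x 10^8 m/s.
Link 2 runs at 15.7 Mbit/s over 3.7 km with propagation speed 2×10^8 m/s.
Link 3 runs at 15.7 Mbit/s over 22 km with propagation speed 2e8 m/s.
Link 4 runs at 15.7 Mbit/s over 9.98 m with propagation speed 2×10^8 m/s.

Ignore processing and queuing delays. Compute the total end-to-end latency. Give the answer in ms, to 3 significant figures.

1.01 ms

L = 428 × 8 = 3424 bits.
Transmission delay per hop = L/R = 3424/15700000 = 0.218089 ms; 4 hops → 0.872357 ms.
Propagation delays (d/s per hop): 0.00516667, 0.0185, 0.11, 4.99e-05 ms; sum = 0.133717 ms.
End-to-end = 1.01 ms.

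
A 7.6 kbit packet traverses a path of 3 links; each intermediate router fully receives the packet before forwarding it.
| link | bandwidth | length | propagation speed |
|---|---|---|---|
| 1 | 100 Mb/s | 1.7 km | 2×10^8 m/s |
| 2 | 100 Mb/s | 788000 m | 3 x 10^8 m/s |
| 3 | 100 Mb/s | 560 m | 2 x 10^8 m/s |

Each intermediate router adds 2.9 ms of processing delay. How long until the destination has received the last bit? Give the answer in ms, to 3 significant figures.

8.67 ms

L = 7600 bits.
Transmission delay per hop = L/R = 7600/100000000 = 0.076 ms; 3 hops → 0.228 ms.
Propagation delays (d/s per hop): 0.0085, 2.62667, 0.0028 ms; sum = 2.63797 ms.
Processing at 2 router(s): 2 × 2.9 ms = 5.8 ms.
End-to-end = 8.67 ms.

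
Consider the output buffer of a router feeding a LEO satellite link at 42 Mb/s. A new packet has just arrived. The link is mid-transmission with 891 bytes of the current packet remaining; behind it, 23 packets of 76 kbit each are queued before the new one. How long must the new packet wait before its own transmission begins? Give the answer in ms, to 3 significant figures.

Each queued packet: L/R = 76000/42000000 = 1.80952 ms.
23 queued → 41.619 ms.
Plus remaining 7128 bits of current packet: 0.169714 ms.
Queuing delay = 41.8 ms.

41.8 ms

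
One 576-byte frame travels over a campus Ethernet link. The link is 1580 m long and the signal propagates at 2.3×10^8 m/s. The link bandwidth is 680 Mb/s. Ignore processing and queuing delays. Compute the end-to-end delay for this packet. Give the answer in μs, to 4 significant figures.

L = 576 × 8 = 4608 bits.
Transmission delay = L/R = 4608 / 680000000 = 6.77647 μs.
Propagation delay = d/s = 1580 m / 2.3e+08 m/s = 6.86957 μs.
Total = 13.65 μs.

13.65 μs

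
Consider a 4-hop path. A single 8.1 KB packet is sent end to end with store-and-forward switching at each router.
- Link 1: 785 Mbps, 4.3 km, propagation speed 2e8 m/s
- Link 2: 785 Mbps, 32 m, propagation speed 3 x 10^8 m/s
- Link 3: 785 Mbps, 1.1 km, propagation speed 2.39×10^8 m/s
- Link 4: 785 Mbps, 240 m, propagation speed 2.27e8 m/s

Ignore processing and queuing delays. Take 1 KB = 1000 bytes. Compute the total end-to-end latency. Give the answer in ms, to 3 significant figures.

0.357 ms

L = 64800 bits.
Transmission delay per hop = L/R = 64800/785000000 = 0.0825478 ms; 4 hops → 0.330191 ms.
Propagation delays (d/s per hop): 0.0215, 0.000106667, 0.00460251, 0.00105727 ms; sum = 0.0272664 ms.
End-to-end = 0.357 ms.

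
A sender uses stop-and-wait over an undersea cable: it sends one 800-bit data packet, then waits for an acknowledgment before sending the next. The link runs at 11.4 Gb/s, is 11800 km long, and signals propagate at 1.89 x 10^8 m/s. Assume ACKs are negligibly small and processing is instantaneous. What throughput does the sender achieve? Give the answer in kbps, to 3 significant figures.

t_tx = L/R = 800/11400000000 = 7.01754e-08 s.
t_prop = 11800000/189000000 = 0.0624339 s; RTT = 0.124868 s.
Cycle = t_tx + RTT = 0.124868 s.
Throughput = L / cycle = 800 / 0.124868 = 6.41 kbps.

6.41 kbps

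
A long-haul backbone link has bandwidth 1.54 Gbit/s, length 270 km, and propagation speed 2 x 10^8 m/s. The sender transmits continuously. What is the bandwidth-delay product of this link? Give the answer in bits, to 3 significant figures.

2080000 bits

Propagation delay = 270000 / 200000000 = 0.00135 s.
BDP = R × t_prop = 1540000000 × 0.00135 = 2079000 bits.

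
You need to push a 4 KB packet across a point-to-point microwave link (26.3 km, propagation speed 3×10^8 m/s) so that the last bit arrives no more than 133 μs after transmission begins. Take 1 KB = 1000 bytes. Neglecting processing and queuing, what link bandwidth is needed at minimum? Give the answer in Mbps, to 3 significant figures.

L = 32000 bits.
Propagation delay = 26300 / 300000000 = 87.6667 μs.
Transmission budget = 133 − 87.6667 = 45.3333 μs.
R ≥ L / t_tx = 32000 bits / 4.53333e-05 s = 706 Mbps.

706 Mbps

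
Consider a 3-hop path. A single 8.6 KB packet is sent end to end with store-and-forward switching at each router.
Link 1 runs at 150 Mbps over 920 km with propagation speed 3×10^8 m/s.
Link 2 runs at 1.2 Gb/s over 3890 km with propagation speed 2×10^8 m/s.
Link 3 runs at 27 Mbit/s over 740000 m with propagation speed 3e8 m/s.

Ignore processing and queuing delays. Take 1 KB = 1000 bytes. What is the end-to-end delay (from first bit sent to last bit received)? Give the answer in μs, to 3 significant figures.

L = 68800 bits.
Transmission delays (L/R per hop): 458.667, 57.3333, 2548.15 μs; sum = 3064.15 μs.
Propagation delays (d/s per hop): 3066.67, 19450, 2466.67 μs; sum = 24983.3 μs.
End-to-end = 28000 μs.

28000 μs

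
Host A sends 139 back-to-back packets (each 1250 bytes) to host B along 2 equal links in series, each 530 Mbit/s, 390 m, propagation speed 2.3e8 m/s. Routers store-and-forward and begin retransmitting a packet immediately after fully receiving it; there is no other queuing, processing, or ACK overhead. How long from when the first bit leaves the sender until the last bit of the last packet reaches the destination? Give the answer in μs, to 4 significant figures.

2645 μs

Per-hop transmission t_tx = L/R = 10000/530000000 = 18.8679 μs.
Per-hop propagation t_prop = 390/2.3e+08 = 1.69565 μs.
Pipeline fill: first packet needs 2·t_tx to clear all hops; remaining 138 packets each add one t_tx.
Total = (2+139-1)·t_tx + 2·t_prop = 140·18.8679 + 2·1.69565 = 2645 μs.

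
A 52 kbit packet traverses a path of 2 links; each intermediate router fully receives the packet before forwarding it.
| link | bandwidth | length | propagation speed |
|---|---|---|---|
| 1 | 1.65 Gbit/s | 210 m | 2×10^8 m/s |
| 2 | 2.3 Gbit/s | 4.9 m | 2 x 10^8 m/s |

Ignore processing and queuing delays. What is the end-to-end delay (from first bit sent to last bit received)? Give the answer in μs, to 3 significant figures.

55.2 μs

L = 52000 bits.
Transmission delays (L/R per hop): 31.5152, 22.6087 μs; sum = 54.1238 μs.
Propagation delays (d/s per hop): 1.05, 0.0245 μs; sum = 1.0745 μs.
End-to-end = 55.2 μs.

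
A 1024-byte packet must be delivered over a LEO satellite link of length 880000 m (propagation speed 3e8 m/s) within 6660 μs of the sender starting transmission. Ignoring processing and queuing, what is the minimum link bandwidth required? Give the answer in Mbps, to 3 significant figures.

2.20 Mbps

L = 8192 bits.
Propagation delay = 880000 / 300000000 = 2933.33 μs.
Transmission budget = 6660 − 2933.33 = 3726.67 μs.
R ≥ L / t_tx = 8192 bits / 0.00372667 s = 2.20 Mbps.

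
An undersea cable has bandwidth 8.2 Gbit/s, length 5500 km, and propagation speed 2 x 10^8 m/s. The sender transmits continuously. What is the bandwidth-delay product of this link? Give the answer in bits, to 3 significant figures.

Propagation delay = 5500000 / 200000000 = 0.0275 s.
BDP = R × t_prop = 8.2e+09 × 0.0275 = 225500000 bits.

226000000 bits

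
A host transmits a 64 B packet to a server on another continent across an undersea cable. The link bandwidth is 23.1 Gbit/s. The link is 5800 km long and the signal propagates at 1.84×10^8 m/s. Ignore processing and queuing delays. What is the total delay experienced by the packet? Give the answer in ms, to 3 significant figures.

L = 64 × 8 = 512 bits.
Transmission delay = L/R = 512 / 23100000000 = 2.21645e-05 ms.
Propagation delay = d/s = 5800000 m / 184000000 m/s = 31.5217 ms.
Total = 31.5 ms.

31.5 ms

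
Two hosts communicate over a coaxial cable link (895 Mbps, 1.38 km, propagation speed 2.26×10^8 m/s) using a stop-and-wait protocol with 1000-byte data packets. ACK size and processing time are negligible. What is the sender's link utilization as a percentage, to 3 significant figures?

42.3 %

t_tx = L/R = 8000/895000000 = 8.93855e-06 s.
t_prop = 1380/2.26e+08 = 6.10619e-06 s; RTT = 1.22124e-05 s.
Cycle = t_tx + RTT = 2.11509e-05 s.
Utilization = t_tx / cycle = 8.93855e-06/2.11509e-05 = 42.3 %.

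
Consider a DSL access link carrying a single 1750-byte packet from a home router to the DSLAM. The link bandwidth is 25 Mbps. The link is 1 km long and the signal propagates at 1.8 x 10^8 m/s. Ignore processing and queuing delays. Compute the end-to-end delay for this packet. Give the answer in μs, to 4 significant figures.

L = 1750 × 8 = 14000 bits.
Transmission delay = L/R = 14000 / 25000000 = 560 μs.
Propagation delay = d/s = 1000 m / 180000000 m/s = 5.55556 μs.
Total = 565.6 μs.

565.6 μs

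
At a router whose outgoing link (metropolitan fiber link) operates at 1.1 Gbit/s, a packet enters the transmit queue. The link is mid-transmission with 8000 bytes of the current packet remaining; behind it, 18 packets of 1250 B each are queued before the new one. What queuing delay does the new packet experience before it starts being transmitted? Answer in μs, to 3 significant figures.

Each queued packet: L/R = 10000/1100000000 = 9.09091 μs.
18 queued → 163.636 μs.
Plus remaining 64000 bits of current packet: 58.1818 μs.
Queuing delay = 222 μs.

222 μs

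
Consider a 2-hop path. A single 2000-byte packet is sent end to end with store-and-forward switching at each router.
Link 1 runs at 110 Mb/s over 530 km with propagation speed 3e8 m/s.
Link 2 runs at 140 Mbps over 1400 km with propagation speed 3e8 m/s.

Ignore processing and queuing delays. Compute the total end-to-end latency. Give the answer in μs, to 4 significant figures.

6693 μs

L = 2000 × 8 = 16000 bits.
Transmission delays (L/R per hop): 145.455, 114.286 μs; sum = 259.74 μs.
Propagation delays (d/s per hop): 1766.67, 4666.67 μs; sum = 6433.33 μs.
End-to-end = 6693 μs.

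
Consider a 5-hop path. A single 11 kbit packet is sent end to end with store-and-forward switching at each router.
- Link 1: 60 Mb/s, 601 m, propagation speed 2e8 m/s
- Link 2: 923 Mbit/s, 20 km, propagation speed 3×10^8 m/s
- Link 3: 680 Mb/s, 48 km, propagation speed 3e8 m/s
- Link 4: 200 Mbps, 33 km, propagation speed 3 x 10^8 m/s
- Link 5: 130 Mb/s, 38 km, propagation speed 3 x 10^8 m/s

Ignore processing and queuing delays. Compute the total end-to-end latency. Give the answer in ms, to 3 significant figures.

0.817 ms

L = 11000 bits.
Transmission delays (L/R per hop): 0.183333, 0.0119177, 0.0161765, 0.055, 0.0846154 ms; sum = 0.351043 ms.
Propagation delays (d/s per hop): 0.003005, 0.0666667, 0.16, 0.11, 0.126667 ms; sum = 0.466338 ms.
End-to-end = 0.817 ms.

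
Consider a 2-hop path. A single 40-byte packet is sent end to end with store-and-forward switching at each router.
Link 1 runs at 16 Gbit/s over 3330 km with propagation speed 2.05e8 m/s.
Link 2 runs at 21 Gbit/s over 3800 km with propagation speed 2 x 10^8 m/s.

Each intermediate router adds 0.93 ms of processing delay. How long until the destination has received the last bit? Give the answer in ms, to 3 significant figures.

36.2 ms

L = 40 × 8 = 320 bits.
Transmission delays (L/R per hop): 2e-05, 1.52381e-05 ms; sum = 3.52381e-05 ms.
Propagation delays (d/s per hop): 16.2439, 19 ms; sum = 35.2439 ms.
Processing at 1 router(s): 1 × 0.93 ms = 0.93 ms.
End-to-end = 36.2 ms.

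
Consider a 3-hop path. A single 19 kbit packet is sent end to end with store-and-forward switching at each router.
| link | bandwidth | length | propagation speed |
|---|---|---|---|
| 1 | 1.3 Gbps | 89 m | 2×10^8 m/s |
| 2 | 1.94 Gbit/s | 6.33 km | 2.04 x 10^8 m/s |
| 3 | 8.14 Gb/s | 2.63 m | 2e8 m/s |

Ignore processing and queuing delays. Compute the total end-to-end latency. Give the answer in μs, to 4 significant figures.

L = 19000 bits.
Transmission delays (L/R per hop): 14.6154, 9.79381, 2.33415 μs; sum = 26.7434 μs.
Propagation delays (d/s per hop): 0.445, 31.0294, 0.01315 μs; sum = 31.4876 μs.
End-to-end = 58.23 μs.

58.23 μs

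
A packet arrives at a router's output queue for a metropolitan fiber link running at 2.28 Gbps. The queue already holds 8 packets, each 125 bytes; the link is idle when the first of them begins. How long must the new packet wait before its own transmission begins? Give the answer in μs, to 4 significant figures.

Each queued packet: L/R = 1000/2280000000 = 0.438596 μs.
8 queued → 3.50877 μs.
Queuing delay = 3.509 μs.

3.509 μs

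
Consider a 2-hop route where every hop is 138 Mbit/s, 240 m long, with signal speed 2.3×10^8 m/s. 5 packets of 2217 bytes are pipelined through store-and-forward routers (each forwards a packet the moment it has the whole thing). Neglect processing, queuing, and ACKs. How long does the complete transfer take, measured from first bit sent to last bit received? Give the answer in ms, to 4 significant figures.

Per-hop transmission t_tx = L/R = 17736/138000000 = 0.128522 ms.
Per-hop propagation t_prop = 240/2.3e+08 = 0.00104348 ms.
Pipeline fill: first packet needs 2·t_tx to clear all hops; remaining 4 packets each add one t_tx.
Total = (2+5-1)·t_tx + 2·t_prop = 6·0.128522 + 2·0.00104348 = 0.7732 ms.

0.7732 ms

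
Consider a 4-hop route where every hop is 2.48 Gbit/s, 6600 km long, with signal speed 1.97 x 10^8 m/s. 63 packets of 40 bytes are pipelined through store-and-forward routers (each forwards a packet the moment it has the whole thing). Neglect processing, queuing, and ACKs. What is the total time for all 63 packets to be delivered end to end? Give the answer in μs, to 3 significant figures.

134000 μs

Per-hop transmission t_tx = L/R = 320/2480000000 = 0.129032 μs.
Per-hop propagation t_prop = 6600000/197000000 = 33502.5 μs.
Pipeline fill: first packet needs 4·t_tx to clear all hops; remaining 62 packets each add one t_tx.
Total = (4+63-1)·t_tx + 4·t_prop = 66·0.129032 + 4·33502.5 = 134000 μs.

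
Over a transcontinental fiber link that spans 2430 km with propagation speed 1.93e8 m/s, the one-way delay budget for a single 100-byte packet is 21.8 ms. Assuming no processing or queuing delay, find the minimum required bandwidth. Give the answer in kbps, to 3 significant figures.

L = 800 bits.
Propagation delay = 2430000 / 193000000 = 12.5907 ms.
Transmission budget = 21.8 − 12.5907 = 9.20933 ms.
R ≥ L / t_tx = 800 bits / 0.00920933 s = 86.9 kbps.

86.9 kbps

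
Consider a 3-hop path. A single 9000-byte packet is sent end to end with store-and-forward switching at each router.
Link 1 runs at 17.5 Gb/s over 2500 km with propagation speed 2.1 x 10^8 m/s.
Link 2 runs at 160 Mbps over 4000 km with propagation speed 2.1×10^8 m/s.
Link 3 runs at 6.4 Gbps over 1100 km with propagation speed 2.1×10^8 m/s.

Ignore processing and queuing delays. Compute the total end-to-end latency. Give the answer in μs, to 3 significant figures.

L = 9000 × 8 = 72000 bits.
Transmission delays (L/R per hop): 4.11429, 450, 11.25 μs; sum = 465.364 μs.
Propagation delays (d/s per hop): 11904.8, 19047.6, 5238.1 μs; sum = 36190.5 μs.
End-to-end = 36700 μs.

36700 μs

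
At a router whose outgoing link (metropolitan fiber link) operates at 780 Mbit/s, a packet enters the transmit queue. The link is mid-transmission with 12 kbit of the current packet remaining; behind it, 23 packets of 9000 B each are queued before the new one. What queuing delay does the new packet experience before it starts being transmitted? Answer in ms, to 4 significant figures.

Each queued packet: L/R = 72000/780000000 = 0.0923077 ms.
23 queued → 2.12308 ms.
Plus remaining 12000 bits of current packet: 0.0153846 ms.
Queuing delay = 2.138 ms.

2.138 ms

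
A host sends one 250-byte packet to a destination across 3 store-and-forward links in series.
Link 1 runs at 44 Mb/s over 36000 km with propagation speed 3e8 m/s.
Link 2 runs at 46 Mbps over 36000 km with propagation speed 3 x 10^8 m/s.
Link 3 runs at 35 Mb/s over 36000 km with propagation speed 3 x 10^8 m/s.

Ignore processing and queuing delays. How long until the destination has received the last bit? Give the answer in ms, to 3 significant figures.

360 ms

L = 250 × 8 = 2000 bits.
Transmission delays (L/R per hop): 0.0454545, 0.0434783, 0.0571429 ms; sum = 0.146076 ms.
Propagation delays (d/s per hop): 120, 120, 120 ms; sum = 360 ms.
End-to-end = 360 ms.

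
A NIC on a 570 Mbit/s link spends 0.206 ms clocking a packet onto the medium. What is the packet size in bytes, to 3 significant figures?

L = R × t_tx = 570000000 b/s × 0.000206 s = 117420 bits.
In bytes: 117420 / 8 = 14700 bytes.

14700 bytes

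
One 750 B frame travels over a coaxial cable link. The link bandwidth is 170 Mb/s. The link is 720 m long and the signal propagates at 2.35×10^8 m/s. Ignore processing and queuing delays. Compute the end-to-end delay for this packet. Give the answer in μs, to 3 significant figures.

L = 750 × 8 = 6000 bits.
Transmission delay = L/R = 6000 / 170000000 = 35.2941 μs.
Propagation delay = d/s = 720 m / 235000000 m/s = 3.06383 μs.
Total = 38.4 μs.

38.4 μs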